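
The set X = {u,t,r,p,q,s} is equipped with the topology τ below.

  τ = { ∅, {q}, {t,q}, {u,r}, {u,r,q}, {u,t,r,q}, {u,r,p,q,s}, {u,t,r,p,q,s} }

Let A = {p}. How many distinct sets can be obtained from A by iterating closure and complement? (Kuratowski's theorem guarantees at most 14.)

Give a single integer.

X∖A={u,t,r,q,s}, int(X∖A)={u,t,r,q}, hence cl(A)={p,s}
Orbit (k=closure, c=complement):
  1. A     = {p}
  2. kA    = {p,s}
  3. cA    = {u,t,r,q,s}
  4. ckA   = {u,t,r,q}
  5. kcA   = {u,t,r,p,q,s}
  6. ckcA  = ∅
(closed under both — stop)

6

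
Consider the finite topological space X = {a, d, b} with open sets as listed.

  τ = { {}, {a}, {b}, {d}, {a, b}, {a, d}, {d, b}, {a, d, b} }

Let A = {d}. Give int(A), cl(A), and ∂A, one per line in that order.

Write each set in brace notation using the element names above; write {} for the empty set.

opens ⊆ A: {}, {d}; union → int = {d}
complement {a, b}; its interior {a, b}; cl(A) = X∖{a, b} = {d}
boundary = {d} ∖ {d} = {}

int(A) = {d}
cl(A)  = {d}
∂A     = {}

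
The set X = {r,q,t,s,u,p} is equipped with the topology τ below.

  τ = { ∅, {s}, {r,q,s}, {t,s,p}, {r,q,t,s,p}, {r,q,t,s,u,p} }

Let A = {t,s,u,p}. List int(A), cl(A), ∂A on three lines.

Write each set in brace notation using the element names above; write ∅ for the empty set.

int(A) = {t,s,p}
cl(A)  = {r,q,t,s,u,p}
∂A     = {r,q,u}

opens ⊆ A: ∅, {s}, {t,s,p}; union → int = {t,s,p}
complement {r,q}; its interior ∅; cl(A) = X∖∅ = {r,q,t,s,u,p}
boundary = {r,q,t,s,u,p} ∖ {t,s,p} = {r,q,u}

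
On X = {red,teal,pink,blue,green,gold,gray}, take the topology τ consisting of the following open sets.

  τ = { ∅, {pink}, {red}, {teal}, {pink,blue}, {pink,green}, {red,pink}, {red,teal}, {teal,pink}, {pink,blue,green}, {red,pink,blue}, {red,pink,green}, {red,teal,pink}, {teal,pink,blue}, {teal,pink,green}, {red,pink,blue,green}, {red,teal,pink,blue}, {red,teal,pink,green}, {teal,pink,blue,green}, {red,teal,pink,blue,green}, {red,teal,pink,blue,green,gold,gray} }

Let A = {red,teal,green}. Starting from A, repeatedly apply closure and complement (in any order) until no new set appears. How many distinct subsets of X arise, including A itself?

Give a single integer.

complement {pink,blue,gold,gray}; its interior {pink,blue}; cl(A) = X∖{pink,blue} = {red,teal,green,gold,gray}
With k = closure, c = complement:
  1. A     = {red,teal,green}
  2. kA    = {red,teal,green,gold,gray}
  3. cA    = {pink,blue,gold,gray}
  4. ckA   = {pink,blue}
  5. kcA   = {pink,blue,green,gold,gray}
  6. ckcA  = {red,teal}
  7. kckcA = {red,teal,gold,gray}
  8. ckckcA = {pink,blue,green}
k, c of each give nothing new

8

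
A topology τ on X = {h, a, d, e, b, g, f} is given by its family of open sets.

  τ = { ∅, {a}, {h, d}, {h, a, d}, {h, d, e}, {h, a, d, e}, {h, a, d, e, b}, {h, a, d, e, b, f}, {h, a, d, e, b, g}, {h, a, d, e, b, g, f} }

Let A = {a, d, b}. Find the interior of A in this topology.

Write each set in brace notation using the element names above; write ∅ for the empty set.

{a}

open subsets of A: ∅, {a}; so int(A) = {a}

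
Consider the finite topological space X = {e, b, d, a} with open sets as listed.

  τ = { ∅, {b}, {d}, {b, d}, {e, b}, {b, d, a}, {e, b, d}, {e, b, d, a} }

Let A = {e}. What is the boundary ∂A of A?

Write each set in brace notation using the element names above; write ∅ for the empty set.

U open, U⊆A: ∅. int(A) = ⋃ = ∅
X∖A={b, d, a}, int(X∖A)={b, d, a}, hence cl(A)={e}
∂A: remove int from cl → {e}

{e}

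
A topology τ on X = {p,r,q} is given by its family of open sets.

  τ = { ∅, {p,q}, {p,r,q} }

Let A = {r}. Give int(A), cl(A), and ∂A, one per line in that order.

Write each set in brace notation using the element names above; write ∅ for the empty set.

int(A) = ∅
cl(A)  = {r}
∂A     = {r}

interior: largest open inside A is ∅ (from ∅)
cl via duality: int({p,q}) = {p,q}, so X∖{p,q} = {r}
cl∖int = {r}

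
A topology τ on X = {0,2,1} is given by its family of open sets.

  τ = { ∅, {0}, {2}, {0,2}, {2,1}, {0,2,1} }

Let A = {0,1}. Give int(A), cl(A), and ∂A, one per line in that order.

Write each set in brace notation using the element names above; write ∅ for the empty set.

int(A) = {0}
cl(A)  = {0,1}
∂A     = {1}

opens ⊆ A: ∅, {0}; union → int = {0}
complement {2}; its interior {2}; cl(A) = X∖{2} = {0,1}
boundary = {0,1} ∖ {0} = {1}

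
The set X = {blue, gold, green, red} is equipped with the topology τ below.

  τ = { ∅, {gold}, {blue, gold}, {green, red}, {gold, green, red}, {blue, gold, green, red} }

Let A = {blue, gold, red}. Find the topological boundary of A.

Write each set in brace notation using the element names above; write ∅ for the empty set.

open subsets of A: ∅, {gold}, {blue, gold}; so int(A) = {blue, gold}
closure: X∖int(X∖A) = X∖∅ = {blue, gold, green, red}
∂A = {blue, gold, green, red} minus {blue, gold} = {green, red}

{green, red}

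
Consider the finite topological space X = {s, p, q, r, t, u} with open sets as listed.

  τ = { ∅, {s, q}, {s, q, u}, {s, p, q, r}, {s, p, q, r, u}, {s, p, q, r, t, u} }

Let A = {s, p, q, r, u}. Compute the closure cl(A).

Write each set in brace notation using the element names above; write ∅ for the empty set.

{s, p, q, r, t, u}

X∖A={t}, int(X∖A)=∅, hence cl(A)={s, p, q, r, t, u}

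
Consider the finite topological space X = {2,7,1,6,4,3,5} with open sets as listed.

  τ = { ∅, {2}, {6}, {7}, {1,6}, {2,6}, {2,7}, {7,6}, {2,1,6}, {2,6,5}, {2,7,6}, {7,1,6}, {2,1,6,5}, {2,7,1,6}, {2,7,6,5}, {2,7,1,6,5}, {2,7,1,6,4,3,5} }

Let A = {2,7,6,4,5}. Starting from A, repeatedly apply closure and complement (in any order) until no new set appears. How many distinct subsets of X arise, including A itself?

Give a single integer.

6

complement {1,3}; its interior ∅; cl(A) = X∖∅ = {2,7,1,6,4,3,5}
With k = closure, c = complement:
  1. A     = {2,7,6,4,5}
  2. kA    = {2,7,1,6,4,3,5}
  3. cA    = {1,3}
  4. ckA   = ∅
  5. kcA   = {1,4,3}
  6. ckcA  = {2,7,6,5}
k, c of each give nothing new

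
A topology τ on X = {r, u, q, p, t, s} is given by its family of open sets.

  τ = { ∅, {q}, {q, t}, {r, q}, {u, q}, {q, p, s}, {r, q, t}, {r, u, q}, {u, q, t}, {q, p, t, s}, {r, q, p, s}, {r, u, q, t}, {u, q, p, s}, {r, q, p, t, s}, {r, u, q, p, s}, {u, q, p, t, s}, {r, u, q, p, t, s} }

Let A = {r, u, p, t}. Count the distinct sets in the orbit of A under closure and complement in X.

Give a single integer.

X∖A={q, s}, int(X∖A)={q}, hence cl(A)={r, u, p, t, s}
Orbit (k=closure, c=complement):
  1. A     = {r, u, p, t}
  2. kA    = {r, u, p, t, s}
  3. cA    = {q, s}
  4. ckA   = {q}
  5. kcA   = {r, u, q, p, t, s}
  6. ckcA  = ∅
(closed under both — stop)

6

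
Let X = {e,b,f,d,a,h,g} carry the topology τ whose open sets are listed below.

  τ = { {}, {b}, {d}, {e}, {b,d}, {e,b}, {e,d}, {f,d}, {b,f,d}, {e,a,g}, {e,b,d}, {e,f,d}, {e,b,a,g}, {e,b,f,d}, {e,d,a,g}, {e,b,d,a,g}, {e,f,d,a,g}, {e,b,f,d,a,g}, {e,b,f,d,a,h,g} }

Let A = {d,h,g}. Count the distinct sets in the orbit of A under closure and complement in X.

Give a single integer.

closure: X∖int(X∖A) = X∖{e,b} = {f,d,a,h,g}
Let k=closure and c=complement:
  1. A     = {d,h,g}
  2. kA    = {f,d,a,h,g}
  3. cA    = {e,b,f,a}
  4. ckA   = {e,b}
  5. kcA   = {e,b,f,a,h,g}
  6. kckA  = {e,b,a,h,g}
  7. ckcA  = {d}
  8. ckckA = {f,d}
  9. kckcA = {f,d,h}
  10. ckckcA = {e,b,a,g}
— saturated at 10

10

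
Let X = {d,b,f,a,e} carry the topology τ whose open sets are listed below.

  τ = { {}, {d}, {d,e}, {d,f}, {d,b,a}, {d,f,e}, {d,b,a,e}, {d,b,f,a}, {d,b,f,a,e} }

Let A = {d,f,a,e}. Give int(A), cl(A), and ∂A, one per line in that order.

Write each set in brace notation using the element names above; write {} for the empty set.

opens ⊆ A: {}, {d}, {d,f}, {d,e}, {d,f,e}; union → int = {d,f,e}
complement {b}; its interior {}; cl(A) = X∖{} = {d,b,f,a,e}
boundary = {d,b,f,a,e} ∖ {d,f,e} = {b,a}

int(A) = {d,f,e}
cl(A)  = {d,b,f,a,e}
∂A     = {b,a}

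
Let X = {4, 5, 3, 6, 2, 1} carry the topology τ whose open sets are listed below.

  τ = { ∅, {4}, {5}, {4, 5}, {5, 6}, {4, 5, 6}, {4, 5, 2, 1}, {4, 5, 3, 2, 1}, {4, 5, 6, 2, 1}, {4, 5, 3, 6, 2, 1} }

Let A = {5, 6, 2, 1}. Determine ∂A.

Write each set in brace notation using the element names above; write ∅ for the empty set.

{3, 2, 1}

U open, U⊆A: ∅, {5}, {5, 6}. int(A) = ⋃ = {5, 6}
X∖A={4, 3}, int(X∖A)={4}, hence cl(A)={5, 3, 6, 2, 1}
∂A: remove int from cl → {3, 2, 1}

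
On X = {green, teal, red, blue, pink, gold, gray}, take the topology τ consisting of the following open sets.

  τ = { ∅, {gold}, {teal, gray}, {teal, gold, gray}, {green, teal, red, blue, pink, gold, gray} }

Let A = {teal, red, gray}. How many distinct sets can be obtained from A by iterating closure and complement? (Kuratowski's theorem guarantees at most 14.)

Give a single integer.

6

closure: X∖int(X∖A) = X∖{gold} = {green, teal, red, blue, pink, gray}
Let k=closure and c=complement:
  1. A     = {teal, red, gray}
  2. kA    = {green, teal, red, blue, pink, gray}
  3. cA    = {green, blue, pink, gold}
  4. ckA   = {gold}
  5. kcA   = {green, red, blue, pink, gold}
  6. ckcA  = {teal, gray}
— saturated at 6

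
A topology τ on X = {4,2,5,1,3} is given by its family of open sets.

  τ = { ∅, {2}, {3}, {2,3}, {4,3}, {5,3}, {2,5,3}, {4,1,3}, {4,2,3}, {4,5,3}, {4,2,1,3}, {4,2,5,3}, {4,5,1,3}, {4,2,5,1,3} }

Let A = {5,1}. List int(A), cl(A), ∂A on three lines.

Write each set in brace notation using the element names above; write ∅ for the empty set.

int(A) = ∅
cl(A)  = {5,1}
∂A     = {5,1}

U open, U⊆A: ∅. int(A) = ⋃ = ∅
X∖A={4,2,3}, int(X∖A)={4,2,3}, hence cl(A)={5,1}
∂A: remove int from cl → {5,1}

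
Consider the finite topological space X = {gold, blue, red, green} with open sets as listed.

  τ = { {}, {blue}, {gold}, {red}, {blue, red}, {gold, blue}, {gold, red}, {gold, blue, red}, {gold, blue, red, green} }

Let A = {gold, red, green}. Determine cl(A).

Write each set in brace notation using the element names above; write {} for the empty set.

cl via duality: int({blue}) = {blue}, so X∖{blue} = {gold, red, green}

{gold, red, green}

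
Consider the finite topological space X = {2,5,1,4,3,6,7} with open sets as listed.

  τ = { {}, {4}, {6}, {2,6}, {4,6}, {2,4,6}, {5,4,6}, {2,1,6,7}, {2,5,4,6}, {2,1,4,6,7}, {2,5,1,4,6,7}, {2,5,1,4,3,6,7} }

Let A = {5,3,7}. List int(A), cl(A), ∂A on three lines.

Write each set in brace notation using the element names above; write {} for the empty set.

U open, U⊆A: {}. int(A) = ⋃ = {}
X∖A={2,1,4,6}, int(X∖A)={2,4,6}, hence cl(A)={5,1,3,7}
∂A: remove int from cl → {5,1,3,7}

int(A) = {}
cl(A)  = {5,1,3,7}
∂A     = {5,1,3,7}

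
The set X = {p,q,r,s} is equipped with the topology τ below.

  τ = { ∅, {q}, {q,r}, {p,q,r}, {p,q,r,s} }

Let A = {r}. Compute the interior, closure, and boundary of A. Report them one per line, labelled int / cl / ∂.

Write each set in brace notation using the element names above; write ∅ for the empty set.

int(A) = ∅
cl(A)  = {p,r,s}
∂A     = {p,r,s}

U open, U⊆A: ∅. int(A) = ⋃ = ∅
X∖A={p,q,s}, int(X∖A)={q}, hence cl(A)={p,r,s}
∂A: remove int from cl → {p,r,s}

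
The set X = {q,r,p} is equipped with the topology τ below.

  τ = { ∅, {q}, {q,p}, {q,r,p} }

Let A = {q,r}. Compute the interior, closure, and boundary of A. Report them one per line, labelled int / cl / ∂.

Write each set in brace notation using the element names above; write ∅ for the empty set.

int(A) = {q}
cl(A)  = {q,r,p}
∂A     = {r,p}

interior: largest open inside A is {q} (from ∅, {q})
cl via duality: int({p}) = ∅, so X∖∅ = {q,r,p}
cl∖int = {r,p}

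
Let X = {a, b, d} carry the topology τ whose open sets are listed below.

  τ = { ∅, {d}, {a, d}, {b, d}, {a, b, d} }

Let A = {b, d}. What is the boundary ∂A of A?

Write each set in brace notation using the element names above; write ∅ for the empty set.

interior: largest open inside A is {b, d} (from ∅, {d}, {b, d})
cl via duality: int({a}) = ∅, so X∖∅ = {a, b, d}
cl∖int = {a}

{a}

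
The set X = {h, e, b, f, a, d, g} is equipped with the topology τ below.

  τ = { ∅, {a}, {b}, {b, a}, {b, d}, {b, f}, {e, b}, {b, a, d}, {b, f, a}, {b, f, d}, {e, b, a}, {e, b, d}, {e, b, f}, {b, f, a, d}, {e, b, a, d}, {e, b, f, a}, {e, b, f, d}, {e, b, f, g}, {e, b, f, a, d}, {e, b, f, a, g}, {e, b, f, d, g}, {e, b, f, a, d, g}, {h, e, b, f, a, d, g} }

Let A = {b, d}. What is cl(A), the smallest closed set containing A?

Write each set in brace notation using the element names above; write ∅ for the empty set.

complement {h, e, f, a, g}; its interior {a}; cl(A) = X∖{a} = {h, e, b, f, d, g}

{h, e, b, f, d, g}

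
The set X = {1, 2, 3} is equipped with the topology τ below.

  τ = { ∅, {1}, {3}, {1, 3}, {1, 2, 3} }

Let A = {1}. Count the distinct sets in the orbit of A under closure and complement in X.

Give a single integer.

4

closure: X∖int(X∖A) = X∖{3} = {1, 2}
Let k=closure and c=complement:
  1. A     = {1}
  2. kA    = {1, 2}
  3. cA    = {2, 3}
  4. ckA   = {3}
— saturated at 4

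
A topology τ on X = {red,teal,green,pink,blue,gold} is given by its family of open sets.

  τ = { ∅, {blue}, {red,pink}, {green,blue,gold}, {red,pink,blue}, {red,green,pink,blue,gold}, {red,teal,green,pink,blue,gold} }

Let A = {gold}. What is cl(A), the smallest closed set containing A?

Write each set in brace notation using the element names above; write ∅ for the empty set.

{teal,green,gold}

complement {red,teal,green,pink,blue}; its interior {red,pink,blue}; cl(A) = X∖{red,pink,blue} = {teal,green,gold}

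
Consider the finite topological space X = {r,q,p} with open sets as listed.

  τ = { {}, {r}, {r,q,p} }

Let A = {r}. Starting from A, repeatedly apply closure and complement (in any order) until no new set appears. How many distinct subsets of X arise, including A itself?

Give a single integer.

4

closure: X∖int(X∖A) = X∖{} = {r,q,p}
Let k=closure and c=complement:
  1. A     = {r}
  2. kA    = {r,q,p}
  3. cA    = {q,p}
  4. ckA   = {}
— saturated at 4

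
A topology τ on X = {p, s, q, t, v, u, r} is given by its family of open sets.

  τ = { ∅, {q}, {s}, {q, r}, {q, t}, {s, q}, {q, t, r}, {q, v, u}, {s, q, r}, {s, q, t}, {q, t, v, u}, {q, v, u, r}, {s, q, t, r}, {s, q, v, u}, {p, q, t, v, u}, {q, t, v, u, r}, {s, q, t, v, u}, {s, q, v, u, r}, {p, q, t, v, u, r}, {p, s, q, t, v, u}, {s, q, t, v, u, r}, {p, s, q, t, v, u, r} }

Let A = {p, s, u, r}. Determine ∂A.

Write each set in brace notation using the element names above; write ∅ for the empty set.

{p, v, u, r}

interior: largest open inside A is {s} (from ∅, {s})
cl via duality: int({q, t, v}) = {q, t}, so X∖{q, t} = {p, s, v, u, r}
cl∖int = {p, v, u, r}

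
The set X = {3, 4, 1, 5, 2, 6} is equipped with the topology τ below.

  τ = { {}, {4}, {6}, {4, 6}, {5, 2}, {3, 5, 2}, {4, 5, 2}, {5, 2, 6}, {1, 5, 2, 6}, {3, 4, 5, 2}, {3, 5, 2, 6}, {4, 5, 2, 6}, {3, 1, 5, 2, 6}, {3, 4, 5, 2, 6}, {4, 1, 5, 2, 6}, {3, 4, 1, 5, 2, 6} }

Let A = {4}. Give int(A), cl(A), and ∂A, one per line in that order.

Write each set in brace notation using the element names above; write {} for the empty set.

U open, U⊆A: {}, {4}. int(A) = ⋃ = {4}
X∖A={3, 1, 5, 2, 6}, int(X∖A)={3, 1, 5, 2, 6}, hence cl(A)={4}
∂A: remove int from cl → {}

int(A) = {4}
cl(A)  = {4}
∂A     = {}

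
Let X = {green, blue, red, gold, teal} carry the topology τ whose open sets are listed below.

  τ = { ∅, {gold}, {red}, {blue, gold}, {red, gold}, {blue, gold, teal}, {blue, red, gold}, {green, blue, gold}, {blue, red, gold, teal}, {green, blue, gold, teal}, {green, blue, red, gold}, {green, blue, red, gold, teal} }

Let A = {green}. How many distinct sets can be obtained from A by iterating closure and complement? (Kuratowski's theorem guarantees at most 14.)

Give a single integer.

4

X∖A={blue, red, gold, teal}, int(X∖A)={blue, red, gold, teal}, hence cl(A)={green}
Orbit (k=closure, c=complement):
  1. A     = {green}
  2. cA    = {blue, red, gold, teal}
  3. kcA   = {green, blue, red, gold, teal}
  4. ckcA  = ∅
(closed under both — stop)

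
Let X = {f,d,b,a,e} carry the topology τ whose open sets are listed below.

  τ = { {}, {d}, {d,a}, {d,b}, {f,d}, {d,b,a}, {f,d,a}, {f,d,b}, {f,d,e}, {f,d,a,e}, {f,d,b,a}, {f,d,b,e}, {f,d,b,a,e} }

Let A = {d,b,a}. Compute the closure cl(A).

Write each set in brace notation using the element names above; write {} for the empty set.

X∖A={f,e}, int(X∖A)={}, hence cl(A)={f,d,b,a,e}

{f,d,b,a,e}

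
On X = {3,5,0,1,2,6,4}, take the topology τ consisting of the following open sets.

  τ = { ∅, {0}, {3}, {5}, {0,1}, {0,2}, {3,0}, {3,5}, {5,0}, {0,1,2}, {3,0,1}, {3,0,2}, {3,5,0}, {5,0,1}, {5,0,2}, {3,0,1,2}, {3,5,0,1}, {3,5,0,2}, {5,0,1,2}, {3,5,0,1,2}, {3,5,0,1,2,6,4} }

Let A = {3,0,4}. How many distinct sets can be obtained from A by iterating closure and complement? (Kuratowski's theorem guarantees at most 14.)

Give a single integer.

8

X∖A={5,1,2,6}, int(X∖A)={5}, hence cl(A)={3,0,1,2,6,4}
Orbit (k=closure, c=complement):
  1. A     = {3,0,4}
  2. kA    = {3,0,1,2,6,4}
  3. cA    = {5,1,2,6}
  4. ckA   = {5}
  5. kcA   = {5,1,2,6,4}
  6. kckA  = {5,6,4}
  7. ckcA  = {3,0}
  8. ckckA = {3,0,1,2}
(closed under both — stop)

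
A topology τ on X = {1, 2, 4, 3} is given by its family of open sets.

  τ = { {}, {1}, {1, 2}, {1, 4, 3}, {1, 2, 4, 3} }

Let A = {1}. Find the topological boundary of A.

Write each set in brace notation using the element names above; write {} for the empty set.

opens ⊆ A: {}, {1}; union → int = {1}
complement {2, 4, 3}; its interior {}; cl(A) = X∖{} = {1, 2, 4, 3}
boundary = {1, 2, 4, 3} ∖ {1} = {2, 4, 3}

{2, 4, 3}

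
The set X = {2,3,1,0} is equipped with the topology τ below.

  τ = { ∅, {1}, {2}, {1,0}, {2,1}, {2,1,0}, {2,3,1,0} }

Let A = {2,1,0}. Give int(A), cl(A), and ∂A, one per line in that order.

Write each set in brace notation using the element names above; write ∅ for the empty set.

opens ⊆ A: ∅, {2}, {1}, {2,1}, {1,0}, {2,1,0}; union → int = {2,1,0}
complement {3}; its interior ∅; cl(A) = X∖∅ = {2,3,1,0}
boundary = {2,3,1,0} ∖ {2,1,0} = {3}

int(A) = {2,1,0}
cl(A)  = {2,3,1,0}
∂A     = {3}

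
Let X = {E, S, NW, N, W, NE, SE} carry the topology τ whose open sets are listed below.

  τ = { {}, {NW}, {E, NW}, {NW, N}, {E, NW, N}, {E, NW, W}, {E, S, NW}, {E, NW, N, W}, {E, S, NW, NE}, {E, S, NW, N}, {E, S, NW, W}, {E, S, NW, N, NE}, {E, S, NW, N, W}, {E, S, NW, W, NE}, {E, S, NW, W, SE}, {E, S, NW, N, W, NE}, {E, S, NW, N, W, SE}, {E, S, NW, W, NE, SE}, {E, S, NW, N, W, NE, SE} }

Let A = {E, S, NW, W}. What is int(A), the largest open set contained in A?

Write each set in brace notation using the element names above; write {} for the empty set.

{E, S, NW, W}

opens ⊆ A: {}, {NW}, {E, NW}, {E, S, NW}, {E, NW, W}, {E, S, NW, W}; union → int = {E, S, NW, W}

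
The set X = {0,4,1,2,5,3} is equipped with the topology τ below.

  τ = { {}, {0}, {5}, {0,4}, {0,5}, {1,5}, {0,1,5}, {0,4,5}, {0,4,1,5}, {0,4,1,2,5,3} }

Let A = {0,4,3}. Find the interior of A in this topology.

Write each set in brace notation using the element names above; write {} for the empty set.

interior: largest open inside A is {0,4} (from {}, {0}, {0,4})

{0,4}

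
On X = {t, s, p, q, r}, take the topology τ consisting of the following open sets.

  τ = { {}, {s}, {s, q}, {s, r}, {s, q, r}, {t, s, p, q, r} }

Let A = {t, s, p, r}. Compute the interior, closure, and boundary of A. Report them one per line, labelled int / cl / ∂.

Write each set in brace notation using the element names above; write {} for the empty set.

open subsets of A: {}, {s}, {s, r}; so int(A) = {s, r}
closure: X∖int(X∖A) = X∖{} = {t, s, p, q, r}
∂A = {t, s, p, q, r} minus {s, r} = {t, p, q}

int(A) = {s, r}
cl(A)  = {t, s, p, q, r}
∂A     = {t, p, q}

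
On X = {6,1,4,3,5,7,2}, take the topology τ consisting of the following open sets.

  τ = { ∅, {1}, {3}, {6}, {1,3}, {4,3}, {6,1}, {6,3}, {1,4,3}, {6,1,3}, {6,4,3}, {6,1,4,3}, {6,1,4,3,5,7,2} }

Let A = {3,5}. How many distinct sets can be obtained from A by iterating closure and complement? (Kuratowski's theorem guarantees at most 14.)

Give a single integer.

8

closure: X∖int(X∖A) = X∖{6,1} = {4,3,5,7,2}
Let k=closure and c=complement:
  1. A     = {3,5}
  2. kA    = {4,3,5,7,2}
  3. cA    = {6,1,4,7,2}
  4. ckA   = {6,1}
  5. kcA   = {6,1,4,5,7,2}
  6. kckA  = {6,1,5,7,2}
  7. ckcA  = {3}
  8. ckckA = {4,3}
— saturated at 8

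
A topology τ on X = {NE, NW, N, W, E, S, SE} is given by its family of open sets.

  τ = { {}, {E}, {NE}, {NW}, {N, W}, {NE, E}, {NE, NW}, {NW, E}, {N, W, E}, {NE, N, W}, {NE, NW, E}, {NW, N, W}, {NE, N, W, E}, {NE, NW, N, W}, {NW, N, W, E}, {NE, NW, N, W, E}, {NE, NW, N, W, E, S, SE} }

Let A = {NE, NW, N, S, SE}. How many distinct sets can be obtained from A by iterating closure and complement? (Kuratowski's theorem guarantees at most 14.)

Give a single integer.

closure: X∖int(X∖A) = X∖{E} = {NE, NW, N, W, S, SE}
Let k=closure and c=complement:
  1. A     = {NE, NW, N, S, SE}
  2. kA    = {NE, NW, N, W, S, SE}
  3. cA    = {W, E}
  4. ckA   = {E}
  5. kcA   = {N, W, E, S, SE}
  6. kckA  = {E, S, SE}
  7. ckcA  = {NE, NW}
  8. ckckA = {NE, NW, N, W}
  9. kckcA = {NE, NW, S, SE}
  10. ckckcA = {N, W, E}
— saturated at 10

10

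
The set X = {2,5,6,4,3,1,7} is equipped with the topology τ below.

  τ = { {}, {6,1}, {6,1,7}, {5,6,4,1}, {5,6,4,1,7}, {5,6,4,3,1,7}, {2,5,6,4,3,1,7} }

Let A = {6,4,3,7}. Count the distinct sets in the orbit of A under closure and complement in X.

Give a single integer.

X∖A={2,5,1}, int(X∖A)={}, hence cl(A)={2,5,6,4,3,1,7}
Orbit (k=closure, c=complement):
  1. A     = {6,4,3,7}
  2. kA    = {2,5,6,4,3,1,7}
  3. cA    = {2,5,1}
  4. ckA   = {}
(closed under both — stop)

4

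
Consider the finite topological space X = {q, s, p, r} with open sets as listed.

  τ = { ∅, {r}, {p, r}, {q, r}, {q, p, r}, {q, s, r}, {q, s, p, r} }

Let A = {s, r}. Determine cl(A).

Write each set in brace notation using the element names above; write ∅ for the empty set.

closure: X∖int(X∖A) = X∖∅ = {q, s, p, r}

{q, s, p, r}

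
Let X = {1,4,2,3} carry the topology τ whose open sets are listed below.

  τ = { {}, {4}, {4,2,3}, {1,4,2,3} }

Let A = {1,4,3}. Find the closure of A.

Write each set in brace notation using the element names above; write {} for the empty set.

{1,4,2,3}

complement {2}; its interior {}; cl(A) = X∖{} = {1,4,2,3}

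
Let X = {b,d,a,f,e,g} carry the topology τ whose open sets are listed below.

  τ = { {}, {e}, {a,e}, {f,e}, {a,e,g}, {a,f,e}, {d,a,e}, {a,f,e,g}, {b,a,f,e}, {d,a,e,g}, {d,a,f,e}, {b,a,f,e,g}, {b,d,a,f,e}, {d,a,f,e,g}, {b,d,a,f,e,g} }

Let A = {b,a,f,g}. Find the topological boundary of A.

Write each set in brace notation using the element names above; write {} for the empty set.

interior: largest open inside A is {} (from {})
cl via duality: int({d,e}) = {e}, so X∖{e} = {b,d,a,f,g}
cl∖int = {b,d,a,f,g}

{b,d,a,f,g}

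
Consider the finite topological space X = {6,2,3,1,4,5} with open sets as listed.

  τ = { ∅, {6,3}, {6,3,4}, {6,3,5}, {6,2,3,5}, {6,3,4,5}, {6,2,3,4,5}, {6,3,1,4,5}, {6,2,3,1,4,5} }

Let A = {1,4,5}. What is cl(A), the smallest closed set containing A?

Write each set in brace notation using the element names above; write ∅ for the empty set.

{2,1,4,5}

complement {6,2,3}; its interior {6,3}; cl(A) = X∖{6,3} = {2,1,4,5}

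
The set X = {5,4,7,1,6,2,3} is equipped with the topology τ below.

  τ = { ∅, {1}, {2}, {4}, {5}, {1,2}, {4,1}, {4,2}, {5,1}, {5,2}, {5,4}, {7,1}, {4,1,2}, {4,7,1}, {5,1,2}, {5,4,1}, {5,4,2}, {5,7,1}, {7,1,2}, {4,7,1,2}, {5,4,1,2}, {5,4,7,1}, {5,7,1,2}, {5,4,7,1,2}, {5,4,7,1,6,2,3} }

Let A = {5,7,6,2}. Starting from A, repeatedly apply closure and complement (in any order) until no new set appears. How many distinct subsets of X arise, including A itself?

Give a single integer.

complement {4,1,3}; its interior {4,1}; cl(A) = X∖{4,1} = {5,7,6,2,3}
With k = closure, c = complement:
  1. A     = {5,7,6,2}
  2. kA    = {5,7,6,2,3}
  3. cA    = {4,1,3}
  4. ckA   = {4,1}
  5. kcA   = {4,7,1,6,3}
  6. ckcA  = {5,2}
  7. kckcA = {5,6,2,3}
  8. ckckcA = {4,7,1}
k, c of each give nothing new

8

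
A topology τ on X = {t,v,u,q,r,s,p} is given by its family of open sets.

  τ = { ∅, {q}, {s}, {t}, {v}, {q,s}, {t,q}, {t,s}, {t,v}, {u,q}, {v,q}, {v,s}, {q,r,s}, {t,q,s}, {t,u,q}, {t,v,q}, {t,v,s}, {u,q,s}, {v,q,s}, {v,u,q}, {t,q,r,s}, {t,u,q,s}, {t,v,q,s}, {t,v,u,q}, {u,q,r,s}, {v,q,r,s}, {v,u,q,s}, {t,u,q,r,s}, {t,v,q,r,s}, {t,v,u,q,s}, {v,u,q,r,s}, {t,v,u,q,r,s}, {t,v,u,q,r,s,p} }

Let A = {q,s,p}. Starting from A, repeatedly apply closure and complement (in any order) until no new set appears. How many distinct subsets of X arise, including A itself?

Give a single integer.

8

X∖A={t,v,u,r}, int(X∖A)={t,v}, hence cl(A)={u,q,r,s,p}
Orbit (k=closure, c=complement):
  1. A     = {q,s,p}
  2. kA    = {u,q,r,s,p}
  3. cA    = {t,v,u,r}
  4. ckA   = {t,v}
  5. kcA   = {t,v,u,r,p}
  6. kckA  = {t,v,p}
  7. ckcA  = {q,s}
  8. ckckA = {u,q,r,s}
(closed under both — stop)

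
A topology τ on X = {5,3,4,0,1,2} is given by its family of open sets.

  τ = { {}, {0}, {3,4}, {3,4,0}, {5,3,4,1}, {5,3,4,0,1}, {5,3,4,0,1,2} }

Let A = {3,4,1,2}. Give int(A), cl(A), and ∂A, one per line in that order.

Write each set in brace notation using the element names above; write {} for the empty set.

U open, U⊆A: {}, {3,4}. int(A) = ⋃ = {3,4}
X∖A={5,0}, int(X∖A)={0}, hence cl(A)={5,3,4,1,2}
∂A: remove int from cl → {5,1,2}

int(A) = {3,4}
cl(A)  = {5,3,4,1,2}
∂A     = {5,1,2}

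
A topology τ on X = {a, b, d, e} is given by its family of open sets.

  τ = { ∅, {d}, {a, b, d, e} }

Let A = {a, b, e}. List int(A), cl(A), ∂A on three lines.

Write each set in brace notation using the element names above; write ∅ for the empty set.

int(A) = ∅
cl(A)  = {a, b, e}
∂A     = {a, b, e}

interior: largest open inside A is ∅ (from ∅)
cl via duality: int({d}) = {d}, so X∖{d} = {a, b, e}
cl∖int = {a, b, e}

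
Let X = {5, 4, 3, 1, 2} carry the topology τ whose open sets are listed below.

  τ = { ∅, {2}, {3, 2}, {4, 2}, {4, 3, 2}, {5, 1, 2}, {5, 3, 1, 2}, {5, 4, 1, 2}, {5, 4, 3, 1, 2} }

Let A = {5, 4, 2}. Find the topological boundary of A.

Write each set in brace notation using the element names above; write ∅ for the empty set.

interior: largest open inside A is {4, 2} (from ∅, {2}, {4, 2})
cl via duality: int({3, 1}) = ∅, so X∖∅ = {5, 4, 3, 1, 2}
cl∖int = {5, 3, 1}

{5, 3, 1}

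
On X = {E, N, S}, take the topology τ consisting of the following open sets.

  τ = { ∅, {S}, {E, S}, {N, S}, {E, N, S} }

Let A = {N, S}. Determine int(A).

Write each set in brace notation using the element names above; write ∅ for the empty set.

U open, U⊆A: ∅, {S}, {N, S}. int(A) = ⋃ = {N, S}

{N, S}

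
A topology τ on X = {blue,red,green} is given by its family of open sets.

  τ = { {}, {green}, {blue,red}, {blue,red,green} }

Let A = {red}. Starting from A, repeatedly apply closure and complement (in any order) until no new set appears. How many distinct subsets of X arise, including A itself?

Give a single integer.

X∖A={blue,green}, int(X∖A)={green}, hence cl(A)={blue,red}
Orbit (k=closure, c=complement):
  1. A     = {red}
  2. kA    = {blue,red}
  3. cA    = {blue,green}
  4. ckA   = {green}
  5. kcA   = {blue,red,green}
  6. ckcA  = {}
(closed under both — stop)

6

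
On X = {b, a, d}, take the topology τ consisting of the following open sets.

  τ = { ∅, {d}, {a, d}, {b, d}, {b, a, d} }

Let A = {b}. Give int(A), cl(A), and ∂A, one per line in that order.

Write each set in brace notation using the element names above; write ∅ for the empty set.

U open, U⊆A: ∅. int(A) = ⋃ = ∅
X∖A={a, d}, int(X∖A)={a, d}, hence cl(A)={b}
∂A: remove int from cl → {b}

int(A) = ∅
cl(A)  = {b}
∂A     = {b}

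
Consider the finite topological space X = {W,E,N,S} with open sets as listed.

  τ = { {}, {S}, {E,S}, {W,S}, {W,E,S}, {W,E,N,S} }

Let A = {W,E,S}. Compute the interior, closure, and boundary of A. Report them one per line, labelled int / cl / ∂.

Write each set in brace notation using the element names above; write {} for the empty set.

open subsets of A: {}, {S}, {E,S}, {W,S}, {W,E,S}; so int(A) = {W,E,S}
closure: X∖int(X∖A) = X∖{} = {W,E,N,S}
∂A = {W,E,N,S} minus {W,E,S} = {N}

int(A) = {W,E,S}
cl(A)  = {W,E,N,S}
∂A     = {N}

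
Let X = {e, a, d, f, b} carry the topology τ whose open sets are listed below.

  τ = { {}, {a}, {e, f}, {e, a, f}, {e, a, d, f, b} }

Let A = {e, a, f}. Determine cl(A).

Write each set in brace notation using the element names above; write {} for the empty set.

cl via duality: int({d, b}) = {}, so X∖{} = {e, a, d, f, b}

{e, a, d, f, b}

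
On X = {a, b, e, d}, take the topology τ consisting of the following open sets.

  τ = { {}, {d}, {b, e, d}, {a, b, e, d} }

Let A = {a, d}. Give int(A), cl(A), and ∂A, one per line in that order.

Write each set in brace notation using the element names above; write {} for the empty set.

open subsets of A: {}, {d}; so int(A) = {d}
closure: X∖int(X∖A) = X∖{} = {a, b, e, d}
∂A = {a, b, e, d} minus {d} = {a, b, e}

int(A) = {d}
cl(A)  = {a, b, e, d}
∂A     = {a, b, e}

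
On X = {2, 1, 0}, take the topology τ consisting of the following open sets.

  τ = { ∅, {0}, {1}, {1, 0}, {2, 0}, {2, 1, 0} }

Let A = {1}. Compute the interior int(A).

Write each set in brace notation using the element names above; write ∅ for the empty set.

U open, U⊆A: ∅, {1}. int(A) = ⋃ = {1}

{1}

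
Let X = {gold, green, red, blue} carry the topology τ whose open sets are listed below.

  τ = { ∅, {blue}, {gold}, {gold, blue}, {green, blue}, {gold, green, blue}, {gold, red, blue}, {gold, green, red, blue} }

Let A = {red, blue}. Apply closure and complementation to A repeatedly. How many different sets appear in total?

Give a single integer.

8

X∖A={gold, green}, int(X∖A)={gold}, hence cl(A)={green, red, blue}
Orbit (k=closure, c=complement):
  1. A     = {red, blue}
  2. kA    = {green, red, blue}
  3. cA    = {gold, green}
  4. ckA   = {gold}
  5. kcA   = {gold, green, red}
  6. kckA  = {gold, red}
  7. ckcA  = {blue}
  8. ckckA = {green, blue}
(closed under both — stop)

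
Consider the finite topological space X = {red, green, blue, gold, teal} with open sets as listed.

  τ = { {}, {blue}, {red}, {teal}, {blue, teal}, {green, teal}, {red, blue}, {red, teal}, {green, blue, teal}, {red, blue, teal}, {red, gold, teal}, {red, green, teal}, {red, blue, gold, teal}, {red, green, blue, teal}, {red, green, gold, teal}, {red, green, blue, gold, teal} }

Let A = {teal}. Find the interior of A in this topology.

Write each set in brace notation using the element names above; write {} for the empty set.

U open, U⊆A: {}, {teal}. int(A) = ⋃ = {teal}

{teal}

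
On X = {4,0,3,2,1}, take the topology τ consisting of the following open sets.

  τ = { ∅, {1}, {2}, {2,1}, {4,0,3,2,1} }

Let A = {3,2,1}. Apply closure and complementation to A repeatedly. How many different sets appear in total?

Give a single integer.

6

complement {4,0}; its interior ∅; cl(A) = X∖∅ = {4,0,3,2,1}
With k = closure, c = complement:
  1. A     = {3,2,1}
  2. kA    = {4,0,3,2,1}
  3. cA    = {4,0}
  4. ckA   = ∅
  5. kcA   = {4,0,3}
  6. ckcA  = {2,1}
k, c of each give nothing new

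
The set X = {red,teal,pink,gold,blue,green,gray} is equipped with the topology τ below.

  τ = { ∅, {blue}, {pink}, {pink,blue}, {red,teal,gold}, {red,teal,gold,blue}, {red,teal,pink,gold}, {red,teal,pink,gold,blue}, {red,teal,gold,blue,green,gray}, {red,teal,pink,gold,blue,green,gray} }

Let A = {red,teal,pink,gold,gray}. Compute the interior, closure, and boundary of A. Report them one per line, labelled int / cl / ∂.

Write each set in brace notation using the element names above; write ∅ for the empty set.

int(A) = {red,teal,pink,gold}
cl(A)  = {red,teal,pink,gold,green,gray}
∂A     = {green,gray}

interior: largest open inside A is {red,teal,pink,gold} (from ∅, {pink}, {red,teal,gold}, {red,teal,pink,gold})
cl via duality: int({blue,green}) = {blue}, so X∖{blue} = {red,teal,pink,gold,green,gray}
cl∖int = {green,gray}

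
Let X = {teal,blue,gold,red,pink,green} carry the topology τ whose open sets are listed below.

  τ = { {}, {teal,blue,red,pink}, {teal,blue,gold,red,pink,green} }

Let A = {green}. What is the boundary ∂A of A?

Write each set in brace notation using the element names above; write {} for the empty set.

opens ⊆ A: {}; union → int = {}
complement {teal,blue,gold,red,pink}; its interior {teal,blue,red,pink}; cl(A) = X∖{teal,blue,red,pink} = {gold,green}
boundary = {gold,green} ∖ {} = {gold,green}

{gold,green}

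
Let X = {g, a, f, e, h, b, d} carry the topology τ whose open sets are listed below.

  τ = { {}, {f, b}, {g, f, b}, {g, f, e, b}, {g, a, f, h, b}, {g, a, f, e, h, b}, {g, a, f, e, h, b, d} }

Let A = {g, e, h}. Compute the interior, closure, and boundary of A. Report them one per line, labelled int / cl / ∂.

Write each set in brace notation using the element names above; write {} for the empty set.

interior: largest open inside A is {} (from {})
cl via duality: int({a, f, b, d}) = {f, b}, so X∖{f, b} = {g, a, e, h, d}
cl∖int = {g, a, e, h, d}

int(A) = {}
cl(A)  = {g, a, e, h, d}
∂A     = {g, a, e, h, d}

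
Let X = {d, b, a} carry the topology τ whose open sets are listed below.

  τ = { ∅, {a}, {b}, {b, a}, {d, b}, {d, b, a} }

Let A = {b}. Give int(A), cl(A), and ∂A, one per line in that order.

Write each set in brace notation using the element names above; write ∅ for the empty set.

int(A) = {b}
cl(A)  = {d, b}
∂A     = {d}

open subsets of A: ∅, {b}; so int(A) = {b}
closure: X∖int(X∖A) = X∖{a} = {d, b}
∂A = {d, b} minus {b} = {d}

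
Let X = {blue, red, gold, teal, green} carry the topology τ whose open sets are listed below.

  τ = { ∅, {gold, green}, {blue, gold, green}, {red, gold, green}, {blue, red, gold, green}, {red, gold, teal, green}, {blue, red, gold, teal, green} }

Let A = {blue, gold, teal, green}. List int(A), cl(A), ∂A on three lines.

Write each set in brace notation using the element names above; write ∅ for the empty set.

U open, U⊆A: ∅, {gold, green}, {blue, gold, green}. int(A) = ⋃ = {blue, gold, green}
X∖A={red}, int(X∖A)=∅, hence cl(A)={blue, red, gold, teal, green}
∂A: remove int from cl → {red, teal}

int(A) = {blue, gold, green}
cl(A)  = {blue, red, gold, teal, green}
∂A     = {red, teal}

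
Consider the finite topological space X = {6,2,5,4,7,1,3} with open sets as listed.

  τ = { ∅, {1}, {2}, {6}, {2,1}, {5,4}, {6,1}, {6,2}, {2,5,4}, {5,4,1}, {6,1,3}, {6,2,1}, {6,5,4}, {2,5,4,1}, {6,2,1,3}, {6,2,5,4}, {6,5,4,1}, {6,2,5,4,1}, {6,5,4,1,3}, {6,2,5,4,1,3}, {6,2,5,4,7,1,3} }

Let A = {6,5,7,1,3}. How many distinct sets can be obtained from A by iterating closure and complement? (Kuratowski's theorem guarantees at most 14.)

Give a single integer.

10

X∖A={2,4}, int(X∖A)={2}, hence cl(A)={6,5,4,7,1,3}
Orbit (k=closure, c=complement):
  1. A     = {6,5,7,1,3}
  2. kA    = {6,5,4,7,1,3}
  3. cA    = {2,4}
  4. ckA   = {2}
  5. kcA   = {2,5,4,7}
  6. kckA  = {2,7}
  7. ckcA  = {6,1,3}
  8. ckckA = {6,5,4,1,3}
  9. kckcA = {6,7,1,3}
  10. ckckcA = {2,5,4}
(closed under both — stop)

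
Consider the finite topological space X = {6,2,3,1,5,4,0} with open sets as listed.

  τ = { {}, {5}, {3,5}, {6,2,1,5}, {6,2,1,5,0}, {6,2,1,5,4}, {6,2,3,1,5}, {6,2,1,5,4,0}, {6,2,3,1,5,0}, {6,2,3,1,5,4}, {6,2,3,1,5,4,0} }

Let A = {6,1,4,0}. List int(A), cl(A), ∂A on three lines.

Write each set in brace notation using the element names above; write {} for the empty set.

int(A) = {}
cl(A)  = {6,2,1,4,0}
∂A     = {6,2,1,4,0}

interior: largest open inside A is {} (from {})
cl via duality: int({2,3,5}) = {3,5}, so X∖{3,5} = {6,2,1,4,0}
cl∖int = {6,2,1,4,0}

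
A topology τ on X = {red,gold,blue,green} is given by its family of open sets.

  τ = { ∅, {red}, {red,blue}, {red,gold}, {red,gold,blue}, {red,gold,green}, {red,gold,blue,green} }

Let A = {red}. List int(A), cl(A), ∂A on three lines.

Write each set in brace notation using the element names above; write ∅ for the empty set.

U open, U⊆A: ∅, {red}. int(A) = ⋃ = {red}
X∖A={gold,blue,green}, int(X∖A)=∅, hence cl(A)={red,gold,blue,green}
∂A: remove int from cl → {gold,blue,green}

int(A) = {red}
cl(A)  = {red,gold,blue,green}
∂A     = {gold,blue,green}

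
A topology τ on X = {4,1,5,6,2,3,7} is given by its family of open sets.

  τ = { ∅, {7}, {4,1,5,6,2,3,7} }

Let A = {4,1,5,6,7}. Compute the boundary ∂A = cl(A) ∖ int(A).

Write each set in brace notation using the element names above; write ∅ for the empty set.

{4,1,5,6,2,3}

opens ⊆ A: ∅, {7}; union → int = {7}
complement {2,3}; its interior ∅; cl(A) = X∖∅ = {4,1,5,6,2,3,7}
boundary = {4,1,5,6,2,3,7} ∖ {7} = {4,1,5,6,2,3}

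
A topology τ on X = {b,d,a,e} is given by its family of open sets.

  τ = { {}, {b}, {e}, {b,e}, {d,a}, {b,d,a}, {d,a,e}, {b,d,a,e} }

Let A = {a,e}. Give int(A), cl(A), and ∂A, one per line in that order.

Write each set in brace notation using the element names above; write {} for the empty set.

int(A) = {e}
cl(A)  = {d,a,e}
∂A     = {d,a}

interior: largest open inside A is {e} (from {}, {e})
cl via duality: int({b,d}) = {b}, so X∖{b} = {d,a,e}
cl∖int = {d,a}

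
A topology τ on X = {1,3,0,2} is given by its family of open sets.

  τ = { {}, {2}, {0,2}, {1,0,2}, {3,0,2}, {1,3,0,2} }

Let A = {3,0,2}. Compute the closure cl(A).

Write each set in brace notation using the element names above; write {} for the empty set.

closure: X∖int(X∖A) = X∖{} = {1,3,0,2}

{1,3,0,2}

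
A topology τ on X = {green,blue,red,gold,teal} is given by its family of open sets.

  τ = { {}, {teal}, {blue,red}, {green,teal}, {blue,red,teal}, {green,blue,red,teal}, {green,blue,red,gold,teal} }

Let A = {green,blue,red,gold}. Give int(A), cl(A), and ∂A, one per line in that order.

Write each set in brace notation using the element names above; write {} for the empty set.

int(A) = {blue,red}
cl(A)  = {green,blue,red,gold}
∂A     = {green,gold}

open subsets of A: {}, {blue,red}; so int(A) = {blue,red}
closure: X∖int(X∖A) = X∖{teal} = {green,blue,red,gold}
∂A = {green,blue,red,gold} minus {blue,red} = {green,gold}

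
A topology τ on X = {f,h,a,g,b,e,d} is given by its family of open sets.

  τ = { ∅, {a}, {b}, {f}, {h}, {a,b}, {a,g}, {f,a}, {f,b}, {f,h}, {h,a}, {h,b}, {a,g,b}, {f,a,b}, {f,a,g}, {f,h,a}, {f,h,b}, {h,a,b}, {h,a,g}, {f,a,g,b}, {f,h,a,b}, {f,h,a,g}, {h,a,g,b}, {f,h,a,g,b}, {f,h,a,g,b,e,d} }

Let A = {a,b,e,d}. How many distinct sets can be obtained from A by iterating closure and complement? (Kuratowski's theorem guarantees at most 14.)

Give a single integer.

8

complement {f,h,g}; its interior {f,h}; cl(A) = X∖{f,h} = {a,g,b,e,d}
With k = closure, c = complement:
  1. A     = {a,b,e,d}
  2. kA    = {a,g,b,e,d}
  3. cA    = {f,h,g}
  4. ckA   = {f,h}
  5. kcA   = {f,h,g,e,d}
  6. kckA  = {f,h,e,d}
  7. ckcA  = {a,b}
  8. ckckA = {a,g,b}
k, c of each give nothing new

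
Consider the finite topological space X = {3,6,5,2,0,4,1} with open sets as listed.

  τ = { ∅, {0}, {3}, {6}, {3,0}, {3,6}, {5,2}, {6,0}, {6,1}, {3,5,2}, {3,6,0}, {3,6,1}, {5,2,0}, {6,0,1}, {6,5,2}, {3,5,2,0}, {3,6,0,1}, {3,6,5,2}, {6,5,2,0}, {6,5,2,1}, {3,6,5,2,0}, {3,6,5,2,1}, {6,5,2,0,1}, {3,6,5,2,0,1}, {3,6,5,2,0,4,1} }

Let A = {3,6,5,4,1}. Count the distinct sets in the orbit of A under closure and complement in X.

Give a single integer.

cl via duality: int({2,0}) = {0}, so X∖{0} = {3,6,5,2,4,1}
Write k for closure, c for complement:
  1. A     = {3,6,5,4,1}
  2. kA    = {3,6,5,2,4,1}
  3. cA    = {2,0}
  4. ckA   = {0}
  5. kcA   = {5,2,0,4}
  6. kckA  = {0,4}
  7. ckcA  = {3,6,1}
  8. ckckA = {3,6,5,2,1}
  9. kckcA = {3,6,4,1}
  10. ckckcA = {5,2,0}
applying k or c yields no new set

10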